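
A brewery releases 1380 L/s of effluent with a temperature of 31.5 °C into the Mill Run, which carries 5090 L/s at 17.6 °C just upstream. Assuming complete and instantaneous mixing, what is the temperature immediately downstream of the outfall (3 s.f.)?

20.6 °C

Flow-weighted mixing: C = (Q_r C_r + Q_w C_w)/(Q_r + Q_w)
= (5090×17.6 + 1380×31.5)/(5090 + 1380) = 133100/6470 = 20.56 °C.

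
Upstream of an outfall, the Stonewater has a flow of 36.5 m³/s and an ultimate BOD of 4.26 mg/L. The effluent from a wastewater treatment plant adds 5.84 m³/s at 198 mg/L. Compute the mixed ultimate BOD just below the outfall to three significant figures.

31.0 mg/L

Flow-weighted mixing: C = (Q_r C_r + Q_w C_w)/(Q_r + Q_w)
= (36.5×4.26 + 5.84×198)/(36.5 + 5.84) = 1312/42.34 = 30.98 mg/L.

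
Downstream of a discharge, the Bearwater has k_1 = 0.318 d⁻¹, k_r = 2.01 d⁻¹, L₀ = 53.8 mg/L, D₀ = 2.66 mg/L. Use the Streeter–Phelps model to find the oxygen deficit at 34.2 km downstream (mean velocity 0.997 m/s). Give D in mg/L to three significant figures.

Travel time t = x/v = 34.2 km / (0.997 m/s) = 34200 m / 0.997 m/s = 34300 s = 0.3970 d.
k_1 L₀/(k_r−k_1) = 0.318×53.8/(2.01−0.318) = 17.11/1.692 = 10.11 mg/L.
e^(−k_1 t) = e^(−0.318×0.3970) = 0.8814; e^(−k_r t) = e^(−2.01×0.3970) = 0.4502.
D = 10.11 × (0.8814 − 0.4502) + 2.66 × 0.4502 = 4.360 + 1.198 = 5.557 mg/L.

D ≈ 5.56 mg/L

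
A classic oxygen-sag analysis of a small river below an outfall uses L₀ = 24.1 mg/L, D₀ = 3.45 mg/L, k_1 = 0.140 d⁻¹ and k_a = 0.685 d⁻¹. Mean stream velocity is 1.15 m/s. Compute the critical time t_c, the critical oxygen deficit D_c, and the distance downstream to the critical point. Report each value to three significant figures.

t_c = [1/(k_a−k_1)] ln[(k_a/k_1)(1 − D₀(k_a−k_1)/(k_1 L₀))]
= [1/(0.685−0.140)] ln[(0.685/0.140)(1 − 3.45×0.5450/(0.140×24.1))]
= (1/0.5450) ln[4.893 × 0.4427] = 1.835 × ln(2.166) = 1.835 × 0.7730 = 1.418 d.
L(t_c) = L₀ e^(−k_1 t_c) = 24.1 × 0.8199 = 19.76 mg/L, and at the critical point k_a D_c = k_1 L, so D_c = (0.140/0.685) × 19.76 = 4.039 mg/L.
x_c = v t_c = 1.15 m/s × 1.418 d × 86400 s/d = 140900 m ≈ 141 km.

t_c ≈ 1.42 d; D_c ≈ 4.04 mg/L; x_c ≈ 141 km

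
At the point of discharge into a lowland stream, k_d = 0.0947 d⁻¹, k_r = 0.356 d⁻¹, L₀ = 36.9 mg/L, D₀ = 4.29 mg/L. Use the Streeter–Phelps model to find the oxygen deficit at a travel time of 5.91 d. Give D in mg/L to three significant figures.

k_d L₀/(k_r−k_d) = 0.0947×36.9/(0.356−0.0947) = 3.494/0.2613 = 13.37 mg/L.
e^(−k_d t) = e^(−0.0947×5.910) = 0.5714; e^(−k_r t) = e^(−0.356×5.910) = 0.1220.
D = 13.37 × (0.5714 − 0.1220) + 4.29 × 0.1220 = 6.010 + 0.5233 = 6.533 mg/L.

D ≈ 6.53 mg/L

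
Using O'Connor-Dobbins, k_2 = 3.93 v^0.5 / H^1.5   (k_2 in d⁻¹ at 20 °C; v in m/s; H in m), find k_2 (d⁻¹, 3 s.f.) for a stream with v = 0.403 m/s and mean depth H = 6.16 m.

k_2 = 3.93 × 0.403^0.5 / 6.16^1.5 = 3.93 × 0.6348 / 15.29 = 0.1632 d⁻¹.

k_2 ≈ 0.163 d⁻¹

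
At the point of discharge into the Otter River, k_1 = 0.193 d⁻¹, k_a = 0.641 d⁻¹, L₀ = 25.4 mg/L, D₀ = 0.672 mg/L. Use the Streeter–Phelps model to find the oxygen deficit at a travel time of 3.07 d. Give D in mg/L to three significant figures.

k_1 L₀/(k_a−k_1) = 0.193×25.4/(0.641−0.193) = 4.902/0.4480 = 10.94 mg/L.
e^(−k_1 t) = e^(−0.193×3.070) = 0.5529; e^(−k_a t) = e^(−0.641×3.070) = 0.1398.
D = 10.94 × (0.5529 − 0.1398) + 0.672 × 0.1398 = 4.521 + 0.09391 = 4.615 mg/L.

D ≈ 4.62 mg/L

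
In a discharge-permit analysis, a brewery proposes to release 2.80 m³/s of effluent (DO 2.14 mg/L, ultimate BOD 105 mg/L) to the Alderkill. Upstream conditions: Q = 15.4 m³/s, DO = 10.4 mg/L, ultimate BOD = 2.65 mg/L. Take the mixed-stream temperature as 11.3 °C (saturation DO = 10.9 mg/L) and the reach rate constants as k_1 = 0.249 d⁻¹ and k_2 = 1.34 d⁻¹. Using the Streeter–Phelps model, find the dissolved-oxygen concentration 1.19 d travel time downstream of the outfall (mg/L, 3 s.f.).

DO ≈ 8.27 mg/L

Mixed DO = (15.4×10.4 + 2.80×2.14)/(15.4+2.80) = 166.2/18.20 = 9.129 mg/L.
Mixed L₀ = (15.4×2.65 + 2.80×105)/(18.20) = 334.8/18.20 = 18.40 mg/L.
Initial deficit D₀ = C_s − DO₀ = 10.9 − 9.129 = 1.771 mg/L.
D(1.19) = [0.249×18.40/(1.34−0.249)](e^(−0.249×1.19) − e^(−1.34×1.19)) + 1.771 e^(−1.34×1.19)
= 4.199 × (0.7436 − 0.2030) + 1.771 × 0.2030 = 2.629 mg/L.
DO = 10.9 − 2.629 = 8.271 mg/L.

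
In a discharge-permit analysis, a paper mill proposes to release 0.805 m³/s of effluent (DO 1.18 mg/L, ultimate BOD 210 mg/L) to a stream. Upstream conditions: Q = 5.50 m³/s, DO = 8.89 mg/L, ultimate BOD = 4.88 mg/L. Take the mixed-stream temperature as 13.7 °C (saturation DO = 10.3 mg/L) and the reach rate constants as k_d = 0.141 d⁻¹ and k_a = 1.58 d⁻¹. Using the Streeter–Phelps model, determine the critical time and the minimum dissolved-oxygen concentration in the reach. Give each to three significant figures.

Mixed DO = (5.50×8.89 + 0.805×1.18)/(5.50+0.805) = 49.84/6.305 = 7.906 mg/L.
Mixed L₀ = (5.50×4.88 + 0.805×210)/(6.305) = 195.9/6.305 = 31.07 mg/L.
Initial deficit D₀ = C_s − DO₀ = 10.3 − 7.906 = 2.394 mg/L.
t_c = (1/1.439) ln[(1.58/0.141)(1 − 2.394×1.439/(0.141×31.07))] = 0.6949 × ln(2.392) = 0.6061 d.
D_c = (0.141/1.58) × 31.07 × e^(−0.141×0.6061) = 0.08924 × 31.07 × 0.9181 = 2.545 mg/L.
Minimum DO = 10.3 − 2.545 = 7.755 mg/L.

t_c ≈ 0.606 d; minimum DO ≈ 7.75 mg/L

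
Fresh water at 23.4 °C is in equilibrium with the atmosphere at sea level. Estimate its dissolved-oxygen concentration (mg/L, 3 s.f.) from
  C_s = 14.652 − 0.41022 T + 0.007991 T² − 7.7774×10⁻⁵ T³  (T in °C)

C_s = 14.652 − 0.41022×23.4 + 0.007991×23.4² − 7.7774×10⁻⁵×23.4³ = 8.432 mg/L.

C_s ≈ 8.43 mg/L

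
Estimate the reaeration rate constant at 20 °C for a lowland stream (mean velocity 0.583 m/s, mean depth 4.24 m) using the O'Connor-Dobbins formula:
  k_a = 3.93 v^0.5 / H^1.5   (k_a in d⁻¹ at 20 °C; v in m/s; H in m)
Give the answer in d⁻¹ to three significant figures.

k_a = 3.93 × 0.583^0.5 / 4.24^1.5 = 3.93 × 0.7635 / 8.731 = 0.3437 d⁻¹.

k_a ≈ 0.344 d⁻¹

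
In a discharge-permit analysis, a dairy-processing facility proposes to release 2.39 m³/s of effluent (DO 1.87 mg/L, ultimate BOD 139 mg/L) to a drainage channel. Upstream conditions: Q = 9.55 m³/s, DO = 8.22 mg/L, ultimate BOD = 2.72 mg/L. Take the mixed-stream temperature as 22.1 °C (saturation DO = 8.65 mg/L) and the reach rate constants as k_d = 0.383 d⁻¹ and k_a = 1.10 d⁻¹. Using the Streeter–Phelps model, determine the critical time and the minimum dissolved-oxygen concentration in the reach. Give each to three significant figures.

Mixed DO = (9.55×8.22 + 2.39×1.87)/(9.55+2.39) = 82.97/11.94 = 6.949 mg/L.
Mixed L₀ = (9.55×2.72 + 2.39×139)/(11.94) = 358.2/11.94 = 30.00 mg/L.
Initial deficit D₀ = C_s − DO₀ = 8.65 − 6.949 = 1.701 mg/L.
t_c = (1/0.7170) ln[(1.10/0.383)(1 − 1.701×0.7170/(0.383×30.00))] = 1.395 × ln(2.567) = 1.315 d.
D_c = (0.383/1.10) × 30.00 × e^(−0.383×1.315) = 0.3482 × 30.00 × 0.6043 = 6.312 mg/L.
Minimum DO = 8.65 − 6.312 = 2.338 mg/L.

t_c ≈ 1.31 d; minimum DO ≈ 2.34 mg/L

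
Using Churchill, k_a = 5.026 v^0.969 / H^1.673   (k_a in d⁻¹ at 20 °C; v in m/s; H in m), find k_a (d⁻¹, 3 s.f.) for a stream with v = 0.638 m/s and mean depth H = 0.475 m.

k_a = 5.026 × 0.638^0.969 / 0.475^1.673 = 5.026 × 0.6470 / 0.2878 = 11.30 d⁻¹.

k_a ≈ 11.3 d⁻¹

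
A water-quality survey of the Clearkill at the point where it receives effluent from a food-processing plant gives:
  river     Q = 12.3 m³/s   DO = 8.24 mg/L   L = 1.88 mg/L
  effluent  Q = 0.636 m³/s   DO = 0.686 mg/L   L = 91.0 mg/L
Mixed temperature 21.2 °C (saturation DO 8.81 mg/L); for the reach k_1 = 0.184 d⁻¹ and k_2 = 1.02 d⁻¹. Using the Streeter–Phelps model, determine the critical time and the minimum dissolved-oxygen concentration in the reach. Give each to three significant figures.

t_c ≈ 0.674 d; minimum DO ≈ 7.81 mg/L

Mixed DO = (12.3×8.24 + 0.636×0.686)/(12.3+0.636) = 101.8/12.94 = 7.869 mg/L.
Mixed L₀ = (12.3×1.88 + 0.636×91.0)/(12.94) = 81.00/12.94 = 6.262 mg/L.
Initial deficit D₀ = C_s − DO₀ = 8.81 − 7.869 = 0.9414 mg/L.
t_c = (1/0.8360) ln[(1.02/0.184)(1 − 0.9414×0.8360/(0.184×6.262))] = 1.196 × ln(1.757) = 0.6740 d.
D_c = (0.184/1.02) × 6.262 × e^(−0.184×0.6740) = 0.1804 × 6.262 × 0.8834 = 0.9978 mg/L.
Minimum DO = 8.81 − 0.9978 = 7.812 mg/L.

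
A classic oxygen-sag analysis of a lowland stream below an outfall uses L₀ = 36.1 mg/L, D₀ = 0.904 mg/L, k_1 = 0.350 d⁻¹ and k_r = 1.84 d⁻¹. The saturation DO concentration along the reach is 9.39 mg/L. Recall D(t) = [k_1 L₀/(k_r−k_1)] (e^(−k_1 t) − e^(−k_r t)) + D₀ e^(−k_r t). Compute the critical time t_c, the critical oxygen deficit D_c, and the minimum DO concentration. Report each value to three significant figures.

t_c ≈ 1.04 d; D_c ≈ 4.77 mg/L; min DO ≈ 4.62 mg/L

With k_r/k_1 = 5.257 and 1 − D₀(k_r−k_1)/(k_1 L₀) = 0.8934,
t_c = ln(5.257 × 0.8934) / (1.84 − 0.350) = ln(4.697) / 1.490 = 1.547/1.490 = 1.038 d.
D_c = (k_1/k_r) L₀ e^(−k_1 t_c) = (0.350/1.84) × 36.1 × e^(−0.350×1.038) = 0.1902 × 36.1 × 0.6953 = 4.775 mg/L.
Minimum DO = C_s − D_c = 9.39 − 4.775 = 4.615 mg/L.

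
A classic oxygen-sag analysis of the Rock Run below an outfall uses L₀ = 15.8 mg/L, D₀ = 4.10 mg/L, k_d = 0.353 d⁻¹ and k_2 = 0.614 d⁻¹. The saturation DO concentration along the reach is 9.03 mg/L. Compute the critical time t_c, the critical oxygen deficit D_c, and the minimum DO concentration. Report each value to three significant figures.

t_c ≈ 1.30 d; D_c ≈ 5.73 mg/L; min DO ≈ 3.30 mg/L

At the critical point dD/dt = 0, so k_d L₀ e^(−k_d t) = k_2 D. Substituting D(t) from the Streeter–Phelps equation and solving for t gives
t_c = ln[(k_2/k_d)(1 − D₀(k_2−k_d)/(k_d L₀))] / (k_2−k_d).
Here k_2−k_d = 0.2610 d⁻¹ and 1 − D₀(k_2−k_d)/(k_d L₀) = 1 − 4.10×0.2610/(0.353×15.8) = 0.8081, so
t_c = ln(1.739 × 0.8081) / 0.2610 = 0.3405 / 0.2610 = 1.305 d.
D_c = (k_d/k_2) L₀ e^(−k_d t_c) = (0.353/0.614) × 15.8 × e^(−0.353×1.305) = 0.5749 × 15.8 × 0.6310 = 5.731 mg/L.
Minimum DO = C_s − D_c = 9.03 − 5.731 = 3.299 mg/L.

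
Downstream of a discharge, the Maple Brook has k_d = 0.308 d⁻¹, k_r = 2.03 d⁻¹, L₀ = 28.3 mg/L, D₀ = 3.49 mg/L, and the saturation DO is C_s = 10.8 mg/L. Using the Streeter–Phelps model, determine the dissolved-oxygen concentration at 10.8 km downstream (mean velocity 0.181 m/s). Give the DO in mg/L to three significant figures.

Travel time t = x/v = 10.8 km / (0.181 m/s) = 10800 m / 0.181 m/s = 59670 s = 0.6906 d.
k_d L₀/(k_r−k_d) = 0.308×28.3/(2.03−0.308) = 8.716/1.722 = 5.062 mg/L.
e^(−k_d t) = e^(−0.308×0.6906) = 0.8084; e^(−k_r t) = e^(−2.03×0.6906) = 0.2461.
D = 5.062 × (0.8084 − 0.2461) + 3.49 × 0.2461 = 2.846 + 0.8590 = 3.705 mg/L.
DO = C_s − D = 10.8 − 3.705 = 7.095 mg/L.

DO ≈ 7.09 mg/L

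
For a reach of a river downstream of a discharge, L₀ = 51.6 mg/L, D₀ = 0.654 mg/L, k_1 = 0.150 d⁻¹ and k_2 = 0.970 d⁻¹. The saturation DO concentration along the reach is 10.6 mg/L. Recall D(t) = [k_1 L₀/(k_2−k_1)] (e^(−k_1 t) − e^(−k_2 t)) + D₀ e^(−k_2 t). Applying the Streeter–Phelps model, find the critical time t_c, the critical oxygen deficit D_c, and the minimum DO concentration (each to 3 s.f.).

t_c ≈ 2.19 d; D_c ≈ 5.75 mg/L; min DO ≈ 4.85 mg/L

t_c = [1/(k_2−k_1)] ln[(k_2/k_1)(1 − D₀(k_2−k_1)/(k_1 L₀))]
= [1/(0.970−0.150)] ln[(0.970/0.150)(1 − 0.654×0.8200/(0.150×51.6))]
= (1/0.8200) ln[6.467 × 0.9307] = 1.220 × ln(6.019) = 1.220 × 1.795 = 2.189 d.
D_c = (k_1/k_2) L₀ e^(−k_1 t_c) = (0.150/0.970) × 51.6 × e^(−0.150×2.189) = 0.1546 × 51.6 × 0.7201 = 5.746 mg/L.
Minimum DO = C_s − D_c = 10.6 − 5.746 = 4.854 mg/L.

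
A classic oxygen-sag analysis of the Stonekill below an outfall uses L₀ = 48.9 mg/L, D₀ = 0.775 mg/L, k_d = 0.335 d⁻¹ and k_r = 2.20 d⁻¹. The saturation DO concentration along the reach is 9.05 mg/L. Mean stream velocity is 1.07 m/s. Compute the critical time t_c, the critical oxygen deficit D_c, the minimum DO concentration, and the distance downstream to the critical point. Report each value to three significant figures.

At the critical point dD/dt = 0, so k_d L₀ e^(−k_d t) = k_r D. Substituting D(t) from the Streeter–Phelps equation and solving for t gives
t_c = ln[(k_r/k_d)(1 − D₀(k_r−k_d)/(k_d L₀))] / (k_r−k_d).
Here k_r−k_d = 1.865 d⁻¹ and 1 − D₀(k_r−k_d)/(k_d L₀) = 1 − 0.775×1.865/(0.335×48.9) = 0.9118, so
t_c = ln(6.567 × 0.9118) / 1.865 = 1.790 / 1.865 = 0.9596 d.
D_c = (k_d/k_r) L₀ e^(−k_d t_c) = (0.335/2.20) × 48.9 × e^(−0.335×0.9596) = 0.1523 × 48.9 × 0.7251 = 5.399 mg/L.
Minimum DO = C_s − D_c = 9.05 − 5.399 = 3.651 mg/L.
x_c = v t_c = 1.07 m/s × 0.9596 d × 86400 s/d = 88720 m ≈ 88.7 km.

t_c ≈ 0.960 d; D_c ≈ 5.40 mg/L; min DO ≈ 3.65 mg/L; x_c ≈ 88.7 km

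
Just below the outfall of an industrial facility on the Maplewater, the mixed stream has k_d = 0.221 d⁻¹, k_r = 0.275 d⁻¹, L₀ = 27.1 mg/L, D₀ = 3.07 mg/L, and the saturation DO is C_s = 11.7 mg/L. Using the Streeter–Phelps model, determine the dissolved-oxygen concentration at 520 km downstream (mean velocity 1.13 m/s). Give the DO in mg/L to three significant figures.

DO ≈ 2.45 mg/L

Travel time t = x/v = 520 km / (1.13 m/s) = 520000 m / 1.13 m/s = 460200 s = 5.326 d.
k_d L₀/(k_r−k_d) = 0.221×27.1/(0.275−0.221) = 5.989/0.05400 = 110.9 mg/L.
e^(−k_d t) = e^(−0.221×5.326) = 0.3082; e^(−k_r t) = e^(−0.275×5.326) = 0.2312.
D = 110.9 × (0.3082 − 0.2312) + 3.07 × 0.2312 = 8.543 + 0.7096 = 9.253 mg/L.
DO = C_s − D = 11.7 − 9.253 = 2.447 mg/L.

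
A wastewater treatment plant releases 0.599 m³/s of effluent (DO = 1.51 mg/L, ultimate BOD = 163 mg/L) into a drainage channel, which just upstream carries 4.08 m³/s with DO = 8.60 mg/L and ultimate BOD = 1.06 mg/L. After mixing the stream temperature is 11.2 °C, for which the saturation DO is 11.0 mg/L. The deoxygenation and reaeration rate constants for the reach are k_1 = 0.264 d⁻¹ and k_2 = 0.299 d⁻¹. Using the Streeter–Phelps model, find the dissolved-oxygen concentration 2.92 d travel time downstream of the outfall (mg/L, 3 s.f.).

Mixed DO = (4.08×8.60 + 0.599×1.51)/(4.08+0.599) = 35.99/4.679 = 7.692 mg/L.
Mixed L₀ = (4.08×1.06 + 0.599×163)/(4.679) = 102.0/4.679 = 21.79 mg/L.
Initial deficit D₀ = C_s − DO₀ = 11.0 − 7.692 = 3.308 mg/L.
D(2.92) = [0.264×21.79/(0.299−0.264)](e^(−0.264×2.92) − e^(−0.299×2.92)) + 3.308 e^(−0.299×2.92)
= 164.4 × (0.4626 − 0.4177) + 3.308 × 0.4177 = 8.769 mg/L.
DO = 11.0 − 8.769 = 2.231 mg/L.

DO ≈ 2.23 mg/L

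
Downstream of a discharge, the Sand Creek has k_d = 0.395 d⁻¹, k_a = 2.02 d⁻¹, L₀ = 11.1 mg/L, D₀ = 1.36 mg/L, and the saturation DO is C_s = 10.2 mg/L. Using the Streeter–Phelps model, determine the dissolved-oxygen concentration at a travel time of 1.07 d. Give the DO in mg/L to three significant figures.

DO ≈ 8.59 mg/L

k_d L₀/(k_a−k_d) = 0.395×11.1/(2.02−0.395) = 4.385/1.625 = 2.698 mg/L.
e^(−k_d t) = e^(−0.395×1.070) = 0.6553; e^(−k_a t) = e^(−2.02×1.070) = 0.1152.
D = 2.698 × (0.6553 − 0.1152) + 1.36 × 0.1152 = 1.457 + 0.1566 = 1.614 mg/L.
DO = C_s − D = 10.2 − 1.614 = 8.586 mg/L.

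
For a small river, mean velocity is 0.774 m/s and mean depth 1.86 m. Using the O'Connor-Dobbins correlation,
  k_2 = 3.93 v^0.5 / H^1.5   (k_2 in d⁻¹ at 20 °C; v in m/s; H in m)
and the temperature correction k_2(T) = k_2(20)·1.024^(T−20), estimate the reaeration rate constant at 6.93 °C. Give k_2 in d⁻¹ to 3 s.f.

k_2(20) = 3.93 × 0.774^0.5 / 1.86^1.5 = 3.93 × 0.8798 / 2.537 = 1.363 d⁻¹.
k_2(6.93) = 1.363 × 1.024^(6.93−20) = 1.363 × 0.7335 = 0.9997 d⁻¹.

k_2 ≈ 1.00 d⁻¹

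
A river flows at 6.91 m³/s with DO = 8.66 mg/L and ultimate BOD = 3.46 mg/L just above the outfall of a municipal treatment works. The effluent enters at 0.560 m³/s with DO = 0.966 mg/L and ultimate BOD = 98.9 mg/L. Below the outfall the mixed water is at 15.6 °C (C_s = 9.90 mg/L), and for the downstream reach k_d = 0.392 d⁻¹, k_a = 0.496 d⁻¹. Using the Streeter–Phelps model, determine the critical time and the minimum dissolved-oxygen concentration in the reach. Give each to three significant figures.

Mixed DO = (6.91×8.66 + 0.560×0.966)/(6.91+0.560) = 60.38/7.470 = 8.083 mg/L.
Mixed L₀ = (6.91×3.46 + 0.560×98.9)/(7.470) = 79.29/7.470 = 10.61 mg/L.
Initial deficit D₀ = C_s − DO₀ = 9.90 − 8.083 = 1.817 mg/L.
t_c = (1/0.1040) ln[(0.496/0.392)(1 − 1.817×0.1040/(0.392×10.61))] = 9.615 × ln(1.208) = 1.816 d.
D_c = (0.392/0.496) × 10.61 × e^(−0.392×1.816) = 0.7903 × 10.61 × 0.4908 = 4.117 mg/L.
Minimum DO = 9.90 − 4.117 = 5.783 mg/L.

t_c ≈ 1.82 d; minimum DO ≈ 5.78 mg/L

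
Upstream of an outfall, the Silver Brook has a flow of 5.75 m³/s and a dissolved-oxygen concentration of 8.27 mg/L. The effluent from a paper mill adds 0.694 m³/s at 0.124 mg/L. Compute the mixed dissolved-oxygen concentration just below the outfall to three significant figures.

Flow-weighted mixing: C = (Q_r C_r + Q_w C_w)/(Q_r + Q_w)
= (5.75×8.27 + 0.694×0.124)/(5.75 + 0.694) = 47.64/6.444 = 7.393 mg/L.

7.39 mg/L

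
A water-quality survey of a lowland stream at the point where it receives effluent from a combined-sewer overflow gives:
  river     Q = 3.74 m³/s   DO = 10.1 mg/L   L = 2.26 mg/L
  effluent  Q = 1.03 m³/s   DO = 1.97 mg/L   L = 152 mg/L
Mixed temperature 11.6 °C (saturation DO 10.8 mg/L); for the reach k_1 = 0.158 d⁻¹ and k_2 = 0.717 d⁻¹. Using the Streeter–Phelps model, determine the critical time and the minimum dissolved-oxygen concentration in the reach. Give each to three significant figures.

Mixed DO = (3.74×10.1 + 1.03×1.97)/(3.74+1.03) = 39.80/4.770 = 8.344 mg/L.
Mixed L₀ = (3.74×2.26 + 1.03×152)/(4.770) = 165.0/4.770 = 34.59 mg/L.
Initial deficit D₀ = C_s − DO₀ = 10.8 − 8.344 = 2.456 mg/L.
t_c = (1/0.5590) ln[(0.717/0.158)(1 − 2.456×0.5590/(0.158×34.59))] = 1.789 × ln(3.398) = 2.188 d.
D_c = (0.158/0.717) × 34.59 × e^(−0.158×2.188) = 0.2204 × 34.59 × 0.7077 = 5.395 mg/L.
Minimum DO = 10.8 − 5.395 = 5.405 mg/L.

t_c ≈ 2.19 d; minimum DO ≈ 5.41 mg/L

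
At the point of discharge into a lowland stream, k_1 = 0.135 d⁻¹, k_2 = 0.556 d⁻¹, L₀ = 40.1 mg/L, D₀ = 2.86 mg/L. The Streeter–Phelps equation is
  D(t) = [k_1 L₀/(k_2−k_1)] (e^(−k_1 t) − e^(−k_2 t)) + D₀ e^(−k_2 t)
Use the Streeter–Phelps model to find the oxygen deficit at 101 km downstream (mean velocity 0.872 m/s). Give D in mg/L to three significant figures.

D ≈ 5.98 mg/L

Travel time t = x/v = 101 km / (0.872 m/s) = 101000 m / 0.872 m/s = 115800 s = 1.341 d.
k_1 L₀/(k_2−k_1) = 0.135×40.1/(0.556−0.135) = 5.414/0.4210 = 12.86 mg/L.
e^(−k_1 t) = e^(−0.135×1.341) = 0.8345; e^(−k_2 t) = e^(−0.556×1.341) = 0.4746.
D = 12.86 × (0.8345 − 0.4746) + 2.86 × 0.4746 = 4.628 + 1.357 = 5.985 mg/L.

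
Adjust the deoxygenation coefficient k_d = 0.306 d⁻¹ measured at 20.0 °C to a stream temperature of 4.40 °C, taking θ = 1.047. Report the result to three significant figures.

k_d(T₂) = k_d(T₁) · θ^(T₂−T₁) = 0.306 × 1.047^(4.40−20.0)
= 0.306 × 1.047^-15.6 = 0.306 × 0.4885 = 0.1495 d⁻¹.

k_d ≈ 0.149 d⁻¹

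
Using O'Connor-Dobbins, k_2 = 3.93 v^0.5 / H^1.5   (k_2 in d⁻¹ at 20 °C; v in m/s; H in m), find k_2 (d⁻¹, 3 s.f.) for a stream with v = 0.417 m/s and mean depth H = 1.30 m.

k_2 ≈ 1.71 d⁻¹

k_2 = 3.93 × 0.417^0.5 / 1.30^1.5 = 3.93 × 0.6458 / 1.482 = 1.712 d⁻¹.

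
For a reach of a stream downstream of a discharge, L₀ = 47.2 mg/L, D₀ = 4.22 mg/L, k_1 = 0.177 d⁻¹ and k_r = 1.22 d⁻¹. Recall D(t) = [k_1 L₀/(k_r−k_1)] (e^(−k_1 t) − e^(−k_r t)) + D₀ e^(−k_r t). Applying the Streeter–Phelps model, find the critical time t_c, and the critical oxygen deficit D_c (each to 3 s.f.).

t_c ≈ 1.13 d; D_c ≈ 5.60 mg/L

At the critical point dD/dt = 0, so k_1 L₀ e^(−k_1 t) = k_r D. Substituting D(t) from the Streeter–Phelps equation and solving for t gives
t_c = ln[(k_r/k_1)(1 − D₀(k_r−k_1)/(k_1 L₀))] / (k_r−k_1).
Here k_r−k_1 = 1.043 d⁻¹ and 1 − D₀(k_r−k_1)/(k_1 L₀) = 1 − 4.22×1.043/(0.177×47.2) = 0.4732, so
t_c = ln(6.893 × 0.4732) / 1.043 = 1.182 / 1.043 = 1.133 d.
D_c = (k_1/k_r) L₀ e^(−k_1 t_c) = (0.177/1.22) × 47.2 × e^(−0.177×1.133) = 0.1451 × 47.2 × 0.8182 = 5.603 mg/L.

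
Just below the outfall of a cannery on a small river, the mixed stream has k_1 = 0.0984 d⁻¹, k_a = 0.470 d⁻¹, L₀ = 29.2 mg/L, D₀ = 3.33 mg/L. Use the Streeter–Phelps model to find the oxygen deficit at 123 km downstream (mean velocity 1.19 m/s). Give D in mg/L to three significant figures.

D ≈ 4.36 mg/L

Travel time t = x/v = 123 km / (1.19 m/s) = 123000 m / 1.19 m/s = 103400 s = 1.196 d.
k_1 L₀/(k_a−k_1) = 0.0984×29.2/(0.470−0.0984) = 2.873/0.3716 = 7.732 mg/L.
e^(−k_1 t) = e^(−0.0984×1.196) = 0.8889; e^(−k_a t) = e^(−0.470×1.196) = 0.5699.
D = 7.732 × (0.8889 − 0.5699) + 3.33 × 0.5699 = 2.467 + 1.898 = 4.365 mg/L.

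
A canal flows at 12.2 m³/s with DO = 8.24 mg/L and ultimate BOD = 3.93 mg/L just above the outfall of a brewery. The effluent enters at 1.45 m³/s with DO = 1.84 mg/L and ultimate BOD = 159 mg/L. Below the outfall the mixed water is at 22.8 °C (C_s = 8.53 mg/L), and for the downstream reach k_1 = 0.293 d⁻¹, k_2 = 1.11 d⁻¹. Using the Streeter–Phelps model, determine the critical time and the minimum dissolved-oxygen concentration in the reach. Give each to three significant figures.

Mixed DO = (12.2×8.24 + 1.45×1.84)/(12.2+1.45) = 103.2/13.65 = 7.560 mg/L.
Mixed L₀ = (12.2×3.93 + 1.45×159)/(13.65) = 278.5/13.65 = 20.40 mg/L.
Initial deficit D₀ = C_s − DO₀ = 8.53 − 7.560 = 0.9699 mg/L.
t_c = (1/0.8170) ln[(1.11/0.293)(1 − 0.9699×0.8170/(0.293×20.40))] = 1.224 × ln(3.286) = 1.456 d.
D_c = (0.293/1.11) × 20.40 × e^(−0.293×1.456) = 0.2640 × 20.40 × 0.6527 = 3.515 mg/L.
Minimum DO = 8.53 − 3.515 = 5.015 mg/L.

t_c ≈ 1.46 d; minimum DO ≈ 5.01 mg/L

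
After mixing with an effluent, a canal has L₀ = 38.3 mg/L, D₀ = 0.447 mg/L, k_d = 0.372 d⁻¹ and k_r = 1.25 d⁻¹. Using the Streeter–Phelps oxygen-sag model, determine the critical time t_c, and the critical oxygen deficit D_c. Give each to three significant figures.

t_c ≈ 1.35 d; D_c ≈ 6.90 mg/L

At the critical point dD/dt = 0, so k_d L₀ e^(−k_d t) = k_r D. Substituting D(t) from the Streeter–Phelps equation and solving for t gives
t_c = ln[(k_r/k_d)(1 − D₀(k_r−k_d)/(k_d L₀))] / (k_r−k_d).
Here k_r−k_d = 0.8780 d⁻¹ and 1 − D₀(k_r−k_d)/(k_d L₀) = 1 − 0.447×0.8780/(0.372×38.3) = 0.9725, so
t_c = ln(3.360 × 0.9725) / 0.8780 = 1.184 / 0.8780 = 1.349 d.
L(t_c) = L₀ e^(−k_d t_c) = 38.3 × 0.6055 = 23.19 mg/L, and at the critical point k_r D_c = k_d L, so D_c = (0.372/1.25) × 23.19 = 6.902 mg/L.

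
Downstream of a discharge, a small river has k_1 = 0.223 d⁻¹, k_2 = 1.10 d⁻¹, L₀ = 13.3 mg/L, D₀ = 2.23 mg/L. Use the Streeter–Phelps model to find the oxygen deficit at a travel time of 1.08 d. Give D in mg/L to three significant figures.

D ≈ 2.31 mg/L

k_1 L₀/(k_2−k_1) = 0.223×13.3/(1.10−0.223) = 2.966/0.8770 = 3.382 mg/L.
e^(−k_1 t) = e^(−0.223×1.080) = 0.7860; e^(−k_2 t) = e^(−1.10×1.080) = 0.3048.
D = 3.382 × (0.7860 − 0.3048) + 2.23 × 0.3048 = 1.627 + 0.6798 = 2.307 mg/L.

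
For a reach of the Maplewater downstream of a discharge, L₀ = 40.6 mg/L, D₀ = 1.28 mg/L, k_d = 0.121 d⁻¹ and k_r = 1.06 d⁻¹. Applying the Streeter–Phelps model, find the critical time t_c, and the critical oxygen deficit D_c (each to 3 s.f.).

t_c ≈ 2.01 d; D_c ≈ 3.63 mg/L

At the critical point dD/dt = 0, so k_d L₀ e^(−k_d t) = k_r D. Substituting D(t) from the Streeter–Phelps equation and solving for t gives
t_c = ln[(k_r/k_d)(1 − D₀(k_r−k_d)/(k_d L₀))] / (k_r−k_d).
Here k_r−k_d = 0.9390 d⁻¹ and 1 − D₀(k_r−k_d)/(k_d L₀) = 1 − 1.28×0.9390/(0.121×40.6) = 0.7553, so
t_c = ln(8.760 × 0.7553) / 0.9390 = 1.890 / 0.9390 = 2.012 d.
L(t_c) = L₀ e^(−k_d t_c) = 40.6 × 0.7839 = 31.83 mg/L, and at the critical point k_r D_c = k_d L, so D_c = (0.121/1.06) × 31.83 = 3.633 mg/L.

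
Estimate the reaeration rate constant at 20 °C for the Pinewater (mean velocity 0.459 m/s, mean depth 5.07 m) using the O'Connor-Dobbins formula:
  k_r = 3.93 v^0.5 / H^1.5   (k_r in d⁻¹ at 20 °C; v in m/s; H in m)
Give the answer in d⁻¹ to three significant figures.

k_r = 3.93 × 0.459^0.5 / 5.07^1.5 = 3.93 × 0.6775 / 11.42 = 0.2332 d⁻¹.

k_r ≈ 0.233 d⁻¹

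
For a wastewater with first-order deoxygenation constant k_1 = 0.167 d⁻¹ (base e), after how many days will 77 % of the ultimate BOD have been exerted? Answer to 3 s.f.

t ≈ 8.80 d

y/L₀ = 1 − e^(−k_1 t) = 0.77 ⇒ e^(−k_1 t) = 0.230
t = −ln(0.230) / 0.167 = 1.470 / 0.167 = 8.800 d.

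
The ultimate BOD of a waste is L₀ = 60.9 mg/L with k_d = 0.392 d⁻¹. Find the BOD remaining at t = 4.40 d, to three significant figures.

L ≈ 10.9 mg/L

L_t = L₀ e^(−k_d t) = 60.9 × e^(−0.392×4.40) = 60.9 × 0.1782 = 10.85 mg/L.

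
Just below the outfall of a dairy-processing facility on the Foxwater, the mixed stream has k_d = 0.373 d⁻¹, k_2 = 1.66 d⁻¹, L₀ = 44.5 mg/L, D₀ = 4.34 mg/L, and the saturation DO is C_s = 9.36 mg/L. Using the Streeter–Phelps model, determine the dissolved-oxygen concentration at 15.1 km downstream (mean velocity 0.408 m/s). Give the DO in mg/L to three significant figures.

Travel time t = x/v = 15.1 km / (0.408 m/s) = 15100 m / 0.408 m/s = 37010 s = 0.4284 d.
k_d L₀/(k_2−k_d) = 0.373×44.5/(1.66−0.373) = 16.60/1.287 = 12.90 mg/L.
e^(−k_d t) = e^(−0.373×0.4284) = 0.8523; e^(−k_2 t) = e^(−1.66×0.4284) = 0.4911.
D = 12.90 × (0.8523 − 0.4911) + 4.34 × 0.4911 = 4.659 + 2.131 = 6.790 mg/L.
DO = C_s − D = 9.36 − 6.790 = 2.570 mg/L.

DO ≈ 2.57 mg/L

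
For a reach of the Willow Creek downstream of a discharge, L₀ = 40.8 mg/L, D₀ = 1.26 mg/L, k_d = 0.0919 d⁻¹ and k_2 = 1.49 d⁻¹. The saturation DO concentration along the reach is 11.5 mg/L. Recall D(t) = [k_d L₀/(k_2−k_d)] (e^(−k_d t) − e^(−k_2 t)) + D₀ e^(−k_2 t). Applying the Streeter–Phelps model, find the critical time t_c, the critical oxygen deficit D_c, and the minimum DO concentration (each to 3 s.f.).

With k_2/k_d = 16.21 and 1 − D₀(k_2−k_d)/(k_d L₀) = 0.5302,
t_c = ln(16.21 × 0.5302) / (1.49 − 0.0919) = ln(8.596) / 1.398 = 2.151/1.398 = 1.539 d.
D_c = (k_d/k_2) L₀ e^(−k_d t_c) = (0.0919/1.49) × 40.8 × e^(−0.0919×1.539) = 0.06168 × 40.8 × 0.8681 = 2.185 mg/L.
Minimum DO = C_s − D_c = 11.5 − 2.185 = 9.315 mg/L.

t_c ≈ 1.54 d; D_c ≈ 2.18 mg/L; min DO ≈ 9.32 mg/L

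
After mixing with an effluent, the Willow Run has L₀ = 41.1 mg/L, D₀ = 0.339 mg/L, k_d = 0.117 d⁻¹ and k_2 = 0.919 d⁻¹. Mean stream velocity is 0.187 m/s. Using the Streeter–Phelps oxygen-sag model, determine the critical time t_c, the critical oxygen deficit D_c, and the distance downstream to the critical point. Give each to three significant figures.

t_c ≈ 2.50 d; D_c ≈ 3.91 mg/L; x_c ≈ 40.3 km

At the critical point dD/dt = 0, so k_d L₀ e^(−k_d t) = k_2 D. Substituting D(t) from the Streeter–Phelps equation and solving for t gives
t_c = ln[(k_2/k_d)(1 − D₀(k_2−k_d)/(k_d L₀))] / (k_2−k_d).
Here k_2−k_d = 0.8020 d⁻¹ and 1 − D₀(k_2−k_d)/(k_d L₀) = 1 − 0.339×0.8020/(0.117×41.1) = 0.9435, so
t_c = ln(7.855 × 0.9435) / 0.8020 = 2.003 / 0.8020 = 2.497 d.
D_c = (k_d/k_2) L₀ e^(−k_d t_c) = (0.117/0.919) × 41.1 × e^(−0.117×2.497) = 0.1273 × 41.1 × 0.7466 = 3.907 mg/L.
x_c = v t_c = 0.187 m/s × 2.497 d × 86400 s/d = 40350 m ≈ 40.3 km.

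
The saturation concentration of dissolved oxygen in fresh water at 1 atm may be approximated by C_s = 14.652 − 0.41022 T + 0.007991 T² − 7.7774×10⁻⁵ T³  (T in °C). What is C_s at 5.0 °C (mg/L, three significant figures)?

C_s ≈ 12.8 mg/L

C_s = 14.652 − 0.41022×5.0 + 0.007991×5.0² − 7.7774×10⁻⁵×5.0³ = 12.79 mg/L.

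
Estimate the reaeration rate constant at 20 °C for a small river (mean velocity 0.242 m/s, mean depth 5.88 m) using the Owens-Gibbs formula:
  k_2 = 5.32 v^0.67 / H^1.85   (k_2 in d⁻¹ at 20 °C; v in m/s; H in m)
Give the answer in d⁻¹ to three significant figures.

k_2 ≈ 0.0776 d⁻¹

k_2 = 5.32 × 0.242^0.67 / 5.88^1.85 = 5.32 × 0.3865 / 26.51 = 0.07757 d⁻¹.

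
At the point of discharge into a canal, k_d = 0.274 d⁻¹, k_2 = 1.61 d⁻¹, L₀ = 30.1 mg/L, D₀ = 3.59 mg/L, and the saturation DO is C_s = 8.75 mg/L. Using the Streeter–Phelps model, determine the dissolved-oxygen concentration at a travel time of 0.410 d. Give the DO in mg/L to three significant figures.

k_d L₀/(k_2−k_d) = 0.274×30.1/(1.61−0.274) = 8.247/1.336 = 6.173 mg/L.
e^(−k_d t) = e^(−0.274×0.4100) = 0.8937; e^(−k_2 t) = e^(−1.61×0.4100) = 0.5168.
D = 6.173 × (0.8937 − 0.5168) + 3.59 × 0.5168 = 2.327 + 1.855 = 4.182 mg/L.
DO = C_s − D = 8.75 − 4.182 = 4.568 mg/L.

DO ≈ 4.57 mg/L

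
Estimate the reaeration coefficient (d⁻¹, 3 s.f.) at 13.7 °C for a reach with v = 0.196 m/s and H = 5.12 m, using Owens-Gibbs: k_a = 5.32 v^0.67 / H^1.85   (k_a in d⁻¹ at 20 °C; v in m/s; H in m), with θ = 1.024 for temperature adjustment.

k_a ≈ 0.0749 d⁻¹

k_a(20) = 5.32 × 0.196^0.67 / 5.12^1.85 = 5.32 × 0.3356 / 20.52 = 0.08701 d⁻¹.
k_a(13.7) = 0.08701 × 1.024^(13.7−20) = 0.08701 × 0.8612 = 0.07493 d⁻¹.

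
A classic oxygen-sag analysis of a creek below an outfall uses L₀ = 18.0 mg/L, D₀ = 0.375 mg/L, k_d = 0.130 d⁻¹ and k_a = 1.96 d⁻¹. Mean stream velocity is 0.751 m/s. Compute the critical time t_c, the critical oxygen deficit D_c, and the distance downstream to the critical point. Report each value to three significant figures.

t_c ≈ 1.29 d; D_c ≈ 1.01 mg/L; x_c ≈ 83.9 km

With k_a/k_d = 15.08 and 1 − D₀(k_a−k_d)/(k_d L₀) = 0.7067,
t_c = ln(15.08 × 0.7067) / (1.96 − 0.130) = ln(10.66) / 1.830 = 2.366/1.830 = 1.293 d.
D_c = (k_d/k_a) L₀ e^(−k_d t_c) = (0.130/1.96) × 18.0 × e^(−0.130×1.293) = 0.06633 × 18.0 × 0.8453 = 1.009 mg/L.
x_c = v t_c = 0.751 m/s × 1.293 d × 86400 s/d = 83890 m ≈ 83.9 km.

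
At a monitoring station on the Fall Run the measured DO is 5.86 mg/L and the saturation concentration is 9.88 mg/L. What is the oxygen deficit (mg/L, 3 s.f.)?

D ≈ 4.02 mg/L

D = C_s − C = 9.88 − 5.86 = 4.02 mg/L.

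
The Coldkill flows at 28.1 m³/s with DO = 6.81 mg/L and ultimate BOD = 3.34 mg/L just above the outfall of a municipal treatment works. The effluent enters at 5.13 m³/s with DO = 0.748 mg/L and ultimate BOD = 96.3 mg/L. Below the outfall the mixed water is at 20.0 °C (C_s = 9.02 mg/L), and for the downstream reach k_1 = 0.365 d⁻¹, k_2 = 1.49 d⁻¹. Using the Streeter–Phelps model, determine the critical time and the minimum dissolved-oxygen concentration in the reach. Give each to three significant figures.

Mixed DO = (28.1×6.81 + 5.13×0.748)/(28.1+5.13) = 195.2/33.23 = 5.874 mg/L.
Mixed L₀ = (28.1×3.34 + 5.13×96.3)/(33.23) = 587.9/33.23 = 17.69 mg/L.
Initial deficit D₀ = C_s − DO₀ = 9.02 − 5.874 = 3.146 mg/L.
t_c = (1/1.125) ln[(1.49/0.365)(1 − 3.146×1.125/(0.365×17.69))] = 0.8889 × ln(1.845) = 0.5443 d.
D_c = (0.365/1.49) × 17.69 × e^(−0.365×0.5443) = 0.2450 × 17.69 × 0.8198 = 3.553 mg/L.
Minimum DO = 9.02 − 3.553 = 5.467 mg/L.

t_c ≈ 0.544 d; minimum DO ≈ 5.47 mg/L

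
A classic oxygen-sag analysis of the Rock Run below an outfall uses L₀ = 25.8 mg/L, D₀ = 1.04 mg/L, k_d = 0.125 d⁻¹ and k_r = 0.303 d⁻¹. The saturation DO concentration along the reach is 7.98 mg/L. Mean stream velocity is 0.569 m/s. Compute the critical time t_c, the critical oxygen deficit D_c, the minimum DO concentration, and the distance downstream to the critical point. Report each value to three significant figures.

t_c ≈ 4.64 d; D_c ≈ 5.96 mg/L; min DO ≈ 2.02 mg/L; x_c ≈ 228 km

t_c = [1/(k_r−k_d)] ln[(k_r/k_d)(1 − D₀(k_r−k_d)/(k_d L₀))]
= [1/(0.303−0.125)] ln[(0.303/0.125)(1 − 1.04×0.1780/(0.125×25.8))]
= (1/0.1780) ln[2.424 × 0.9426] = 5.618 × ln(2.285) = 5.618 × 0.8263 = 4.642 d.
D_c = (k_d/k_r) L₀ e^(−k_d t_c) = (0.125/0.303) × 25.8 × e^(−0.125×4.642) = 0.4125 × 25.8 × 0.5597 = 5.958 mg/L.
Minimum DO = C_s − D_c = 7.98 − 5.958 = 2.022 mg/L.
x_c = v t_c = 0.569 m/s × 4.642 d × 86400 s/d = 228200 m ≈ 228 km.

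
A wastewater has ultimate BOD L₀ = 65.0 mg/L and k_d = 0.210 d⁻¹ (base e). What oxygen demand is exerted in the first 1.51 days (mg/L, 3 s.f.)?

y ≈ 17.7 mg/L

y_t = L₀(1 − e^(−k_d t)) = 65.0 × (1 − e^(−0.210×1.51))
= 65.0 × (1 − 0.7283) = 65.0 × 0.2717 = 17.66 mg/L.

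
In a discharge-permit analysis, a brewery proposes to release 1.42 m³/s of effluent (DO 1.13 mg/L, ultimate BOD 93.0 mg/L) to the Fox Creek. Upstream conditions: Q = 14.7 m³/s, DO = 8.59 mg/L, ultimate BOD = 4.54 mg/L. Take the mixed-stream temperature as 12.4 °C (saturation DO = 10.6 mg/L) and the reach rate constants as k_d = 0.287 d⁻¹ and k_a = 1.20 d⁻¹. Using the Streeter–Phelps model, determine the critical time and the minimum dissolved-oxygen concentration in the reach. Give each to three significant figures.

Mixed DO = (14.7×8.59 + 1.42×1.13)/(14.7+1.42) = 127.9/16.12 = 7.933 mg/L.
Mixed L₀ = (14.7×4.54 + 1.42×93.0)/(16.12) = 198.8/16.12 = 12.33 mg/L.
Initial deficit D₀ = C_s − DO₀ = 10.6 − 7.933 = 2.667 mg/L.
t_c = (1/0.9130) ln[(1.20/0.287)(1 − 2.667×0.9130/(0.287×12.33))] = 1.095 × ln(1.305) = 0.2912 d.
D_c = (0.287/1.20) × 12.33 × e^(−0.287×0.2912) = 0.2392 × 12.33 × 0.9198 = 2.713 mg/L.
Minimum DO = 10.6 − 2.713 = 7.887 mg/L.

t_c ≈ 0.291 d; minimum DO ≈ 7.89 mg/L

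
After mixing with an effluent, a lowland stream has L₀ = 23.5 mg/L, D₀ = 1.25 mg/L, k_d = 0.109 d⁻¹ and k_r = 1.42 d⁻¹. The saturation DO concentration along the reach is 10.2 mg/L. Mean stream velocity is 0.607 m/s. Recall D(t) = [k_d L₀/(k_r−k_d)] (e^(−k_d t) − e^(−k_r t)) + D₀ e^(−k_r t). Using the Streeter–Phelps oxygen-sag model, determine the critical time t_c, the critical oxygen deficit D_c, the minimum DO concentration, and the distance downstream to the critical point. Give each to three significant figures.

t_c ≈ 1.18 d; D_c ≈ 1.59 mg/L; min DO ≈ 8.61 mg/L; x_c ≈ 61.8 km

t_c = [1/(k_r−k_d)] ln[(k_r/k_d)(1 − D₀(k_r−k_d)/(k_d L₀))]
= [1/(1.42−0.109)] ln[(1.42/0.109)(1 − 1.25×1.311/(0.109×23.5))]
= (1/1.311) ln[13.03 × 0.3602] = 0.7628 × ln(4.693) = 0.7628 × 1.546 = 1.179 d.
L(t_c) = L₀ e^(−k_d t_c) = 23.5 × 0.8794 = 20.67 mg/L, and at the critical point k_r D_c = k_d L, so D_c = (0.109/1.42) × 20.67 = 1.586 mg/L.
Minimum DO = C_s − D_c = 10.2 − 1.586 = 8.614 mg/L.
x_c = v t_c = 0.607 m/s × 1.179 d × 86400 s/d = 61850 m ≈ 61.8 km.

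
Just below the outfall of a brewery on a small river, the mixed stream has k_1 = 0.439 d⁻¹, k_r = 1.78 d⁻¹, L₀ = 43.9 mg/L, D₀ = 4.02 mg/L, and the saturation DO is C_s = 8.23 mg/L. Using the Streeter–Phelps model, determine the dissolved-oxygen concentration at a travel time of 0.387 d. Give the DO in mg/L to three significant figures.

k_1 L₀/(k_r−k_1) = 0.439×43.9/(1.78−0.439) = 19.27/1.341 = 14.37 mg/L.
e^(−k_1 t) = e^(−0.439×0.3870) = 0.8438; e^(−k_r t) = e^(−1.78×0.3870) = 0.5021.
D = 14.37 × (0.8438 − 0.5021) + 4.02 × 0.5021 = 4.909 + 2.019 = 6.928 mg/L.
DO = C_s − D = 8.23 − 6.928 = 1.302 mg/L.

DO ≈ 1.30 mg/L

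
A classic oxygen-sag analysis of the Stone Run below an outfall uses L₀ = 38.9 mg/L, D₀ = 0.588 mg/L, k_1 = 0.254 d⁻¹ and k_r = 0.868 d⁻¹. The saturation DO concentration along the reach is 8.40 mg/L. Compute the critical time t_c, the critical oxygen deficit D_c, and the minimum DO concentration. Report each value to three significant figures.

t_c ≈ 1.94 d; D_c ≈ 6.95 mg/L; min DO ≈ 1.45 mg/L

With k_r/k_1 = 3.417 and 1 − D₀(k_r−k_1)/(k_1 L₀) = 0.9635,
t_c = ln(3.417 × 0.9635) / (0.868 − 0.254) = ln(3.292) / 0.6140 = 1.192/0.6140 = 1.941 d.
L(t_c) = L₀ e^(−k_1 t_c) = 38.9 × 0.6108 = 23.76 mg/L, and at the critical point k_r D_c = k_1 L, so D_c = (0.254/0.868) × 23.76 = 6.953 mg/L.
Minimum DO = C_s − D_c = 8.40 − 6.953 = 1.447 mg/L.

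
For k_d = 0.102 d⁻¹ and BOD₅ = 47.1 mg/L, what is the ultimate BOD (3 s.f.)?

BOD₅ = L₀(1 − e^(−5k_d)) ⇒ L₀ = BOD₅ / (1 − e^(−5×0.102))
= 47.1 / (1 − 0.6005) = 47.1 / 0.3995 = 117.9 mg/L.

L₀ ≈ 118 mg/L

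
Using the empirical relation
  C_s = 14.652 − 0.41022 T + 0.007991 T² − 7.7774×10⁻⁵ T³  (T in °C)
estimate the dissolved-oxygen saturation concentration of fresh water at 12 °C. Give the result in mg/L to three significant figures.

C_s ≈ 10.7 mg/L

C_s = 14.652 − 0.41022×12 + 0.007991×12² − 7.7774×10⁻⁵×12³ = 10.75 mg/L.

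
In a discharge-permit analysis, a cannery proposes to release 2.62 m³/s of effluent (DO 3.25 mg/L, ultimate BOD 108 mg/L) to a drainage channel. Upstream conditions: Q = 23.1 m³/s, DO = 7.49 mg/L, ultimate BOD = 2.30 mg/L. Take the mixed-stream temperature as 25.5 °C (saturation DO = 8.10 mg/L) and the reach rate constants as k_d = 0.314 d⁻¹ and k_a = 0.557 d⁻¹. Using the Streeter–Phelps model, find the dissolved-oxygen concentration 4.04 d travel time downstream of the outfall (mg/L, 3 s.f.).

Mixed DO = (23.1×7.49 + 2.62×3.25)/(23.1+2.62) = 181.5/25.72 = 7.058 mg/L.
Mixed L₀ = (23.1×2.30 + 2.62×108)/(25.72) = 336.1/25.72 = 13.07 mg/L.
Initial deficit D₀ = C_s − DO₀ = 8.10 − 7.058 = 1.042 mg/L.
D(4.04) = [0.314×13.07/(0.557−0.314)](e^(−0.314×4.04) − e^(−0.557×4.04)) + 1.042 e^(−0.557×4.04)
= 16.89 × (0.2812 − 0.1054) + 1.042 × 0.1054 = 3.079 mg/L.
DO = 8.10 − 3.079 = 5.021 mg/L.

DO ≈ 5.02 mg/L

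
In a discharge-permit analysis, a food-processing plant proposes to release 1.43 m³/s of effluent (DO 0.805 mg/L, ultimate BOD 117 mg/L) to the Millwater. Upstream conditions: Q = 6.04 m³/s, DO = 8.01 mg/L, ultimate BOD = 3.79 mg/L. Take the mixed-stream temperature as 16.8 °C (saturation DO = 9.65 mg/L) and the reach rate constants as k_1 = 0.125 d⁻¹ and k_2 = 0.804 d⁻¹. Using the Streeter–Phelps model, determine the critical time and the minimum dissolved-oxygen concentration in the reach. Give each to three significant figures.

Mixed DO = (6.04×8.01 + 1.43×0.805)/(6.04+1.43) = 49.53/7.470 = 6.631 mg/L.
Mixed L₀ = (6.04×3.79 + 1.43×117)/(7.470) = 190.2/7.470 = 25.46 mg/L.
Initial deficit D₀ = C_s − DO₀ = 9.65 − 6.631 = 3.019 mg/L.
t_c = (1/0.6790) ln[(0.804/0.125)(1 − 3.019×0.6790/(0.125×25.46))] = 1.473 × ln(2.289) = 1.220 d.
D_c = (0.125/0.804) × 25.46 × e^(−0.125×1.220) = 0.1555 × 25.46 × 0.8586 = 3.399 mg/L.
Minimum DO = 9.65 − 3.399 = 6.251 mg/L.

t_c ≈ 1.22 d; minimum DO ≈ 6.25 mg/L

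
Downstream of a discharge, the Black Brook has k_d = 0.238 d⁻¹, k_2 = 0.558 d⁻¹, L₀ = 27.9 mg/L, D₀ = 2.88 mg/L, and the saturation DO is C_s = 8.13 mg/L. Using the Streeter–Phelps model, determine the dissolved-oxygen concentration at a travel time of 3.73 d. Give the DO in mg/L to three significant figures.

k_d L₀/(k_2−k_d) = 0.238×27.9/(0.558−0.238) = 6.640/0.3200 = 20.75 mg/L.
e^(−k_d t) = e^(−0.238×3.730) = 0.4116; e^(−k_2 t) = e^(−0.558×3.730) = 0.1248.
D = 20.75 × (0.4116 − 0.1248) + 2.88 × 0.1248 = 5.952 + 0.3593 = 6.311 mg/L.
DO = C_s − D = 8.13 − 6.311 = 1.819 mg/L.

DO ≈ 1.82 mg/L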